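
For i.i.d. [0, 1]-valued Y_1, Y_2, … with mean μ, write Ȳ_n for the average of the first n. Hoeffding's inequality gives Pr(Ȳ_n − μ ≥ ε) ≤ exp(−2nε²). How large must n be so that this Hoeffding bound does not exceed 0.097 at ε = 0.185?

35

Require exp(−2nε²) ≤ 0.097, i.e. 2nε² ≥ ln(1/0.097) = 2.333044.
So n ≥ 2.333044 / (2·0.185²) = 34.084.
The smallest integer n is 35.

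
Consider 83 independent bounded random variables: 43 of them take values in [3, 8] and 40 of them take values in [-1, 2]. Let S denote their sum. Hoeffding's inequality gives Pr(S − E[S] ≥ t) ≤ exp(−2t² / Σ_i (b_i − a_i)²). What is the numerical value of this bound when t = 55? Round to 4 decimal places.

0.0148

Σ(b_i − a_i)² = 43·5² + 40·3² = 1435.
Exponent = 2·55² / 1435 = 4.21603.
Bound = exp(−4.21603) = 0.01476.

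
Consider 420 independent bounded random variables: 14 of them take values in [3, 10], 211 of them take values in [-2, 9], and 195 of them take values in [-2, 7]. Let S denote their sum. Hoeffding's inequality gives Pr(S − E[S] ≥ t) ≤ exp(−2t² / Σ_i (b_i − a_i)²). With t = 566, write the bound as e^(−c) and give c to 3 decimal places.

15.251

Σ(b_i − a_i)² = 14·7² + 211·11² + 195·9² = 42012.
c = 2t² / 42012 = 2·566² / 42012 = 15.2507.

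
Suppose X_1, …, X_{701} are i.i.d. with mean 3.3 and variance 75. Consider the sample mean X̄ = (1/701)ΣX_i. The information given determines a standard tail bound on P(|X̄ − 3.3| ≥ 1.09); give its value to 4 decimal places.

With mean and variance of each term known, Chebyshev's inequality bounds the deviation of the sum (or sample mean).
Var(X̄) = Var(X_i)/n = 75/701 = 0.10699.
Chebyshev: P(|X̄ − 3.3| ≥ 1.09) ≤ Var(X̄)/(1.09)² = 75/(701·1.09²) = 0.0901.

0.0901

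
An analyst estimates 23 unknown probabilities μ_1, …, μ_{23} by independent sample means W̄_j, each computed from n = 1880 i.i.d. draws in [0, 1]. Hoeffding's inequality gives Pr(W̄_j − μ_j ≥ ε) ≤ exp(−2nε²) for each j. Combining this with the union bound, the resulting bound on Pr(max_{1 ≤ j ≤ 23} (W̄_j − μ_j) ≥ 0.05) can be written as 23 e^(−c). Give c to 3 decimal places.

9.400

Union bound over the 23 events: Pr(max_{1 ≤ j ≤ 23} (W̄_j − μ_j) ≥ 0.05) ≤ 23·exp(−2nε²) = 23 exp(−2·1880·0.05²).
So c = 2·1880·0.05² = 9.4000.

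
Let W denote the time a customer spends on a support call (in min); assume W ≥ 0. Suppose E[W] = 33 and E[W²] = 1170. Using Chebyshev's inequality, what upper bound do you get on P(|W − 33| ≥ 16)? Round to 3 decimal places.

0.316

Var(W) = E[W²] − (E[W])² = 1170 − 1089 = 81.
Chebyshev's inequality: P(|W − μ| ≥ t) ≤ Var(W)/t² = 81/256 = 0.3164.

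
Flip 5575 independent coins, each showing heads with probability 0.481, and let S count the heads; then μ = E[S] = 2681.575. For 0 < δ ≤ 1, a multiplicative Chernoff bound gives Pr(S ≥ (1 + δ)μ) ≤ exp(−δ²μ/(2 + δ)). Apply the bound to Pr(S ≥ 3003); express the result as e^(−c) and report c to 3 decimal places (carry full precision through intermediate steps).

Write 3003 = (1 + δ)μ, so δ = 3003/2681.575 − 1 = 0.1198643…
Then the exponent is δ²μ/(2 + δ) = (3003 − μ)² / (μ·(2 + δ)) = 18.174451.

18.174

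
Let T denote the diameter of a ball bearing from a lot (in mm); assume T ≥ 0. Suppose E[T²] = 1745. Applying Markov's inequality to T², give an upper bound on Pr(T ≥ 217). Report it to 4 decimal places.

Since T ≥ 0, the event {T ≥ 217} is the same as {T² ≥ 47089}.
Markov's inequality applied to T² gives Pr(T² ≥ 47089) ≤ E[T²]/47089 = 1745/47089 = 0.0371.

0.0371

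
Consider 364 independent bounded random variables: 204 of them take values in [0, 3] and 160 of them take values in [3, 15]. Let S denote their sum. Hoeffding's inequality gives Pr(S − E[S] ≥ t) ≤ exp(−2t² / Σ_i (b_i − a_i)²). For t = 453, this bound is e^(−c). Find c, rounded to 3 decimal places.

Σ(b_i − a_i)² = 204·3² + 160·12² = 24876.
c = 2t² / 24876 = 2·453² / 24876 = 16.4986.

16.499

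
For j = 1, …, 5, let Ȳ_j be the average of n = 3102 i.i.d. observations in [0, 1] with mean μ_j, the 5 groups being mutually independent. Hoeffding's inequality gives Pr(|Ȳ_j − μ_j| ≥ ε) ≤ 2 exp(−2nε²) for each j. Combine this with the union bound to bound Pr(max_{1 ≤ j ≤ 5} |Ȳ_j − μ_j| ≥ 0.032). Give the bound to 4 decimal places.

0.0174

Per-experiment Hoeffding bound: 2·exp(−2·3102·0.032²) = 2·exp(−6.35290) = 0.0034834.
Union bound over 5 events: 5·0.0034834 = 0.01742.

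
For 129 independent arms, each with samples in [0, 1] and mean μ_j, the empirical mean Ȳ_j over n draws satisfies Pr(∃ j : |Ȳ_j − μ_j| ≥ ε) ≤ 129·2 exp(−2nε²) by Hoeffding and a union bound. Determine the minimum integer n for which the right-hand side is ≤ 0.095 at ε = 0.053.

Need 2·129·exp(−2nε²) ≤ 0.095, i.e. exp(−2nε²) ≤ 0.095/258.
So 2nε² ≥ ln(258/0.095) = 7.906838.
Hence n ≥ 7.906838/(2·0.053²) = 1407.412.
The smallest integer n is 1408.

1408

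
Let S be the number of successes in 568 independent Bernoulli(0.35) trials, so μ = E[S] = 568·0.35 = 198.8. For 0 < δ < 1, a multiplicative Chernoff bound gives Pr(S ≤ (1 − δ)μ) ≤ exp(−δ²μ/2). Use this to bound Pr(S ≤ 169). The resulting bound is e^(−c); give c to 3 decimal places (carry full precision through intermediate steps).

Write 169 = (1 − δ)μ, so δ = 1 − 169/198.8 = 0.1498994…
Then the exponent is δ²μ/2 = (μ − 169)²/(2μ) = 2.233501.

2.234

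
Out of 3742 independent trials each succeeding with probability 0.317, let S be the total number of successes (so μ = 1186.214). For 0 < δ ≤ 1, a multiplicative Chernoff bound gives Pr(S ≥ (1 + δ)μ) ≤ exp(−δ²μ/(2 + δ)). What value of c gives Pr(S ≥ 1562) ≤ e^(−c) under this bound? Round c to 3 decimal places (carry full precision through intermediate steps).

Write 1562 = (1 + δ)μ, so δ = 1562/1186.214 − 1 = 0.3167944…
Then the exponent is δ²μ/(2 + δ) = (1562 − μ)² / (μ·(2 + δ)) = 51.384324.

51.384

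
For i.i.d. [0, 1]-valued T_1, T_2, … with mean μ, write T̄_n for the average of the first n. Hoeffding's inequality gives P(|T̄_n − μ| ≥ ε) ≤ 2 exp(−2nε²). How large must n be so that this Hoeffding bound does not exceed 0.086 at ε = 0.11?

Require 2·exp(−2nε²) ≤ 0.086, i.e. 2nε² ≥ ln(2/0.086) = 3.146555.
So n ≥ 3.146555 / (2·0.11²) = 130.023.
The smallest integer n is 131.

131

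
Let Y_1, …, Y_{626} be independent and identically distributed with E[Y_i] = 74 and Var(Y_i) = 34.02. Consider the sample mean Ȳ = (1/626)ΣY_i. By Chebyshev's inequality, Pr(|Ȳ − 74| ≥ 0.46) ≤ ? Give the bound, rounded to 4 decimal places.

Var(Ȳ) = Var(Y_i)/n = 34.02/626 = 0.054345.
Chebyshev: Pr(|Ȳ − 74| ≥ 0.46) ≤ Var(Ȳ)/(0.46)² = 34.02/(626·0.46²) = 0.2568.

0.2568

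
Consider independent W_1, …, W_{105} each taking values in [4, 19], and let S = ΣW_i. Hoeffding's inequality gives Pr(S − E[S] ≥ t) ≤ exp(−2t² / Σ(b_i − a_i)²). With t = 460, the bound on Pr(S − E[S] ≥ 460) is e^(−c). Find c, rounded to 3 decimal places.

Σ(b_i − a_i)² = 105·(15)² = 23625.
c = 2t²/23625 = 2·460²/23625 = 17.9132.

17.913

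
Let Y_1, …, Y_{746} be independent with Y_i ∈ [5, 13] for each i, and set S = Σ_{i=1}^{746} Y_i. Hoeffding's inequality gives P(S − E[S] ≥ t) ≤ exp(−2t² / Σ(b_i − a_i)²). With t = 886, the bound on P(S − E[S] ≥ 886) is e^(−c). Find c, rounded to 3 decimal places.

Σ(b_i − a_i)² = 746·(8)² = 47744.
c = 2t²/47744 = 2·886²/47744 = 32.8835.

32.884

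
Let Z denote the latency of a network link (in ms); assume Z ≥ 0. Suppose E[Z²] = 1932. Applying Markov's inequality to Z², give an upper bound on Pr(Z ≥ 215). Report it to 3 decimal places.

0.042

Since Z ≥ 0, the event {Z ≥ 215} is the same as {Z² ≥ 46225}.
Markov's inequality applied to Z² gives Pr(Z² ≥ 46225) ≤ E[Z²]/46225 = 1932/46225 = 0.0418.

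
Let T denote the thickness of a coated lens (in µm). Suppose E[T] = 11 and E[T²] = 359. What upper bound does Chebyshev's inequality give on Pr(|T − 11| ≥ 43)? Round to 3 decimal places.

Var(T) = E[T²] − (E[T])² = 359 − 121 = 238.
Chebyshev's inequality: Pr(|T − μ| ≥ t) ≤ Var(T)/t² = 238/1849 = 0.1287.

0.129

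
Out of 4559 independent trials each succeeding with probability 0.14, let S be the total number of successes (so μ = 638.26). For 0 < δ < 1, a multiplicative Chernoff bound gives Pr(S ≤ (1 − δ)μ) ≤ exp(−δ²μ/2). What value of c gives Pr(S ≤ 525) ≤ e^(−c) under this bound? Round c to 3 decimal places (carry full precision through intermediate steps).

10.049

Write 525 = (1 − δ)μ, so δ = 1 − 525/638.26 = 0.1774512…
Then the exponent is δ²μ/2 = (μ − 525)²/(2μ) = 10.049061.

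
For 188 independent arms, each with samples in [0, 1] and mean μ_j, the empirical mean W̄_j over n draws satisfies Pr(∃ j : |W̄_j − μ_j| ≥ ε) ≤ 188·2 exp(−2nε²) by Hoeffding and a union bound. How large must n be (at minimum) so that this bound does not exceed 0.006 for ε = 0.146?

Need 2·188·exp(−2nε²) ≤ 0.006, i.e. exp(−2nε²) ≤ 0.006/376.
So 2nε² ≥ ln(376/0.006) = 11.045585.
Hence n ≥ 11.045585/(2·0.146²) = 259.091.
The smallest integer n is 260.

260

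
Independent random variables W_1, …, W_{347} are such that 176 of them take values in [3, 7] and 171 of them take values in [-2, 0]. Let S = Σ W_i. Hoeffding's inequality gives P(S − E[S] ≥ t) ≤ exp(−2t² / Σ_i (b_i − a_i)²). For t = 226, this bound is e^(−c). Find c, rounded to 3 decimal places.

Σ(b_i − a_i)² = 176·4² + 171·2² = 3500.
c = 2t² / 3500 = 2·226² / 3500 = 29.1863.

29.186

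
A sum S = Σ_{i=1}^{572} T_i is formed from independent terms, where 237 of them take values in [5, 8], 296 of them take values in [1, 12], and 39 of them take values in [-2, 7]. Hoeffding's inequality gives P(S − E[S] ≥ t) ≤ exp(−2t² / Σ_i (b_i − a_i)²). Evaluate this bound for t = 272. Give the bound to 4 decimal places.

0.0273

Σ(b_i − a_i)² = 237·3² + 296·11² + 39·9² = 41108.
Exponent = 2·272² / 41108 = 3.59949.
Bound = exp(−3.59949) = 0.02734.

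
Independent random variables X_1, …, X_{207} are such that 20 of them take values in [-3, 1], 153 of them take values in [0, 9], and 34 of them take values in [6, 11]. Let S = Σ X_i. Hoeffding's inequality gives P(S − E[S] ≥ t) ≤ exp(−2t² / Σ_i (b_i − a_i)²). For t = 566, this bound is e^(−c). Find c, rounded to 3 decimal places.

Σ(b_i − a_i)² = 20·4² + 153·9² + 34·5² = 13563.
c = 2t² / 13563 = 2·566² / 13563 = 47.2397.

47.240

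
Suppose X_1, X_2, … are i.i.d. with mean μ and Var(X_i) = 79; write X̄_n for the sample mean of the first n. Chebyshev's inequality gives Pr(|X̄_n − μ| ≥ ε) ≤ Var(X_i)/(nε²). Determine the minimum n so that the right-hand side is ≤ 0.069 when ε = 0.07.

Require 79/(n·0.07²) ≤ 0.069, i.e. n ≥ 79/(0.069·0.07²) = 233658.681.
The smallest integer n is 233659.

233659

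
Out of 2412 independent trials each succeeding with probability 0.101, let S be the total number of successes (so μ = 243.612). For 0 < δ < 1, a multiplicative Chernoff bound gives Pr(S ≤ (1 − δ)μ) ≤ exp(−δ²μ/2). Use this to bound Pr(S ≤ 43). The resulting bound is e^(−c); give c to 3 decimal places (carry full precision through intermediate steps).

82.601

Write 43 = (1 − δ)μ, so δ = 1 − 43/243.612 = 0.8234898…
Then the exponent is δ²μ/2 = (μ − 43)²/(2μ) = 82.600969.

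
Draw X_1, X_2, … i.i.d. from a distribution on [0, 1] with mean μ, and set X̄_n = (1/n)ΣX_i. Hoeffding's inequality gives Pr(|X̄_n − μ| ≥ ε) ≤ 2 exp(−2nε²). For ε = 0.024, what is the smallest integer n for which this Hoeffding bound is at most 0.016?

4192

Require 2·exp(−2nε²) ≤ 0.016, i.e. 2nε² ≥ ln(2/0.016) = 4.828314.
So n ≥ 4.828314 / (2·0.024²) = 4191.245.
The smallest integer n is 4192.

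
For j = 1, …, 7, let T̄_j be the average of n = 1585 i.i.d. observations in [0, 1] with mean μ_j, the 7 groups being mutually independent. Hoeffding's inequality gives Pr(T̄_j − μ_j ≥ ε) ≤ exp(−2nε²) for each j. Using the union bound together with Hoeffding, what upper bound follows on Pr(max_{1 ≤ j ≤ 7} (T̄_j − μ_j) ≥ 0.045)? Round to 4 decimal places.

0.0114

Per-experiment Hoeffding bound: exp(−2·1585·0.045²) = exp(−6.41925) = 0.0016299.
Union bound over 7 events: 7·0.0016299 = 0.01141.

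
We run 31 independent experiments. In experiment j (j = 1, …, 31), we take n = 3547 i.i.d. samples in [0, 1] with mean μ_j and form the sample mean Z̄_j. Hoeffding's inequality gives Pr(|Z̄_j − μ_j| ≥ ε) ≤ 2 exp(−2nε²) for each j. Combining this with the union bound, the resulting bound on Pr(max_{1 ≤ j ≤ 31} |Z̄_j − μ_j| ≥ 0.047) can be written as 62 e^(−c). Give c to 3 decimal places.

15.671

Union bound over the 31 events: Pr(max_{1 ≤ j ≤ 31} |Z̄_j − μ_j| ≥ 0.047) ≤ 31·2·exp(−2nε²) = 62 exp(−2·3547·0.047²).
So c = 2·3547·0.047² = 15.6706.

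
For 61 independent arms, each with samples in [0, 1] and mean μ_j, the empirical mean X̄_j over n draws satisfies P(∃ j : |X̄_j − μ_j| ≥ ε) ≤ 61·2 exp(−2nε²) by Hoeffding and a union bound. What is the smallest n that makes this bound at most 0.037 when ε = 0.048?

Need 2·61·exp(−2nε²) ≤ 0.037, i.e. exp(−2nε²) ≤ 0.037/122.
So 2nε² ≥ ln(122/0.037) = 8.100858.
Hence n ≥ 8.100858/(2·0.048²) = 1757.999.
The smallest integer n is 1758.

1758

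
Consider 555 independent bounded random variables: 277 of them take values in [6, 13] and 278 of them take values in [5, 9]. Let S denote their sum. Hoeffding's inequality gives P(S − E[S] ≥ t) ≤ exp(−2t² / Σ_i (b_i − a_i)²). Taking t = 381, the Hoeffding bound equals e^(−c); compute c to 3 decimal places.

Σ(b_i − a_i)² = 277·7² + 278·4² = 18021.
c = 2t² / 18021 = 2·381² / 18021 = 16.1102.

16.110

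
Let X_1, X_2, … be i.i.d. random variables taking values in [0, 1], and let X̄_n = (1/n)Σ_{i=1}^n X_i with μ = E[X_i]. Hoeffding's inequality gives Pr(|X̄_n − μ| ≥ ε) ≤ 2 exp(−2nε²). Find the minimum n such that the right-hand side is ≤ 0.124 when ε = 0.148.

64

Require 2·exp(−2nε²) ≤ 0.124, i.e. 2nε² ≥ ln(2/0.124) = 2.780621.
So n ≥ 2.780621 / (2·0.148²) = 63.473.
The smallest integer n is 64.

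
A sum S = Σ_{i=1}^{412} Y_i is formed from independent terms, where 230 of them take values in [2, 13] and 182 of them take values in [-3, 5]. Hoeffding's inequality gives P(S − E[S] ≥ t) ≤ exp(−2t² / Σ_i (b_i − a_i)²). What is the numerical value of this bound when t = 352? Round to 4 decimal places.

Σ(b_i − a_i)² = 230·11² + 182·8² = 39478.
Exponent = 2·352² / 39478 = 6.27712.
Bound = exp(−6.27712) = 0.00188.

0.0019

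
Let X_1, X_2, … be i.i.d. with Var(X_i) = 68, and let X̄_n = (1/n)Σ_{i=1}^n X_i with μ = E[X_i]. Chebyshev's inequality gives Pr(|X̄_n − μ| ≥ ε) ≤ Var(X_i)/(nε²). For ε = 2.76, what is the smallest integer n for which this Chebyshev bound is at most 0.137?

66

Require 68/(n·2.76²) ≤ 0.137, i.e. n ≥ 68/(0.137·2.76²) = 65.158.
The smallest integer n is 66.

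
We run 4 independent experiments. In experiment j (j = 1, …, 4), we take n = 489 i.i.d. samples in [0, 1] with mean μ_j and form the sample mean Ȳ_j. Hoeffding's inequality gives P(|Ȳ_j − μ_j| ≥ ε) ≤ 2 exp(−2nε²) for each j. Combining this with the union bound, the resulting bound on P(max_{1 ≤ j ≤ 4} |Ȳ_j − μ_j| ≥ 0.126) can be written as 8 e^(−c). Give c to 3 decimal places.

Union bound over the 4 events: P(max_{1 ≤ j ≤ 4} |Ȳ_j − μ_j| ≥ 0.126) ≤ 4·2·exp(−2nε²) = 8 exp(−2·489·0.126²).
So c = 2·489·0.126² = 15.5267.

15.527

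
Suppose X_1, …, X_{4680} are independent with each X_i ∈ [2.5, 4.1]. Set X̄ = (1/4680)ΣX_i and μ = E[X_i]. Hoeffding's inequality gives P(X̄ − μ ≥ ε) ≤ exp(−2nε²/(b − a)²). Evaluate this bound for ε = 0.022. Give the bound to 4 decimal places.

Exponent: 2nε²/(b − a)² = 2·4680·0.022² / 1.6² = 1.76963.
Bound = exp(−1.76963) = 0.17040.

0.1704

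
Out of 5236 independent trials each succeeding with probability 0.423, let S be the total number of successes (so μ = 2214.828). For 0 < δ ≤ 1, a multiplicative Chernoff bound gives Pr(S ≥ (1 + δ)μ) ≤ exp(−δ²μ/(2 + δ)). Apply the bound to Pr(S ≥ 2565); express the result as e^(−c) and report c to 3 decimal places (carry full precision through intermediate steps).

25.654

Write 2565 = (1 + δ)μ, so δ = 2565/2214.828 − 1 = 0.1581035…
Then the exponent is δ²μ/(2 + δ) = (2565 − μ)² / (μ·(2 + δ)) = 25.653733.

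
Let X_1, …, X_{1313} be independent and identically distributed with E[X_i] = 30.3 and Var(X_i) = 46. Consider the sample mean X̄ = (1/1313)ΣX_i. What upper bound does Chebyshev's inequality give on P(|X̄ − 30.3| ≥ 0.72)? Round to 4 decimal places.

Var(X̄) = Var(X_i)/n = 46/1313 = 0.035034.
Chebyshev: P(|X̄ − 30.3| ≥ 0.72) ≤ Var(X̄)/(0.72)² = 46/(1313·0.72²) = 0.0676.

0.0676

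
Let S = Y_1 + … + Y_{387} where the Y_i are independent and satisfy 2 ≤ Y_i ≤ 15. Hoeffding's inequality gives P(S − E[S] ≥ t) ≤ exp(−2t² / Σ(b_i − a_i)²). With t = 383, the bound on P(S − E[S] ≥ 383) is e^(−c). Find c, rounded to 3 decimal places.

4.486

Σ(b_i − a_i)² = 387·(13)² = 65403.
c = 2t²/65403 = 2·383²/65403 = 4.4857.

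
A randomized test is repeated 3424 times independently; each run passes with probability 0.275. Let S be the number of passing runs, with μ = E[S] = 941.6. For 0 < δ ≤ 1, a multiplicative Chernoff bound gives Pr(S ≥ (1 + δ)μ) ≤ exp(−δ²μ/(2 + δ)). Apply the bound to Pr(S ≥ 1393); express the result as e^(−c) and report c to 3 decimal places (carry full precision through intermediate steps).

Write 1393 = (1 + δ)μ, so δ = 1393/941.6 − 1 = 0.4793968…
Then the exponent is δ²μ/(2 + δ) = (1393 − μ)² / (μ·(2 + δ)) = 87.279174.

87.279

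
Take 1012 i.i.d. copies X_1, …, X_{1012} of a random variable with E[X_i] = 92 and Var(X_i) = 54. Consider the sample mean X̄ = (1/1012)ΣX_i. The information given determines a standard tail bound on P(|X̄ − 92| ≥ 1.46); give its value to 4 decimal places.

With mean and variance of each term known, Chebyshev's inequality bounds the deviation of the sum (or sample mean).
Var(X̄) = Var(X_i)/n = 54/1012 = 0.05336.
Chebyshev: P(|X̄ − 92| ≥ 1.46) ≤ Var(X̄)/(1.46)² = 54/(1012·1.46²) = 0.0250.

0.0250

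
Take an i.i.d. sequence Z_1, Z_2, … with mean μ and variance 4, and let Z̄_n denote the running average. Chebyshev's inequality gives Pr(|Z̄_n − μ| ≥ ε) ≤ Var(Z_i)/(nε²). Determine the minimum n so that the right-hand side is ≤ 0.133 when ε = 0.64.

Require 4/(n·0.64²) ≤ 0.133, i.e. n ≥ 4/(0.133·0.64²) = 73.426.
The smallest integer n is 74.

74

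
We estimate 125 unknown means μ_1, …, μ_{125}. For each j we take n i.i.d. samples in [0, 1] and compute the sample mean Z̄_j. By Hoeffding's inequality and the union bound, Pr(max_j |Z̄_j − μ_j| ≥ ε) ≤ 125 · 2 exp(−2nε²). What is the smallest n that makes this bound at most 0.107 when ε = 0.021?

Need 2·125·exp(−2nε²) ≤ 0.107, i.e. exp(−2nε²) ≤ 0.107/250.
So 2nε² ≥ ln(250/0.107) = 7.756387.
Hence n ≥ 7.756387/(2·0.021²) = 8794.090.
The smallest integer n is 8795.

8795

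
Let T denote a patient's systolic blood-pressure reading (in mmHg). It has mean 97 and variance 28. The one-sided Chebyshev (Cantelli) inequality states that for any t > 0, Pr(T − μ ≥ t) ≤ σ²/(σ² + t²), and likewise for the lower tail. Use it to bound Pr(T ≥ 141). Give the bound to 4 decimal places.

Here σ² = 28 and t = 44, so σ² + t² = 1964.
Cantelli's bound: 28/1964 = 0.0143.

0.0143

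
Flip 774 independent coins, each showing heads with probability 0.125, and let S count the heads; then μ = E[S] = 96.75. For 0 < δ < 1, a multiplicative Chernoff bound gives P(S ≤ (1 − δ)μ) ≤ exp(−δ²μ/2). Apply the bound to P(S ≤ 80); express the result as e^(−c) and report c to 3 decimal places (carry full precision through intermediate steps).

1.450

Write 80 = (1 − δ)μ, so δ = 1 − 80/96.75 = 0.1731266…
Then the exponent is δ²μ/2 = (μ − 80)²/(2μ) = 1.449935.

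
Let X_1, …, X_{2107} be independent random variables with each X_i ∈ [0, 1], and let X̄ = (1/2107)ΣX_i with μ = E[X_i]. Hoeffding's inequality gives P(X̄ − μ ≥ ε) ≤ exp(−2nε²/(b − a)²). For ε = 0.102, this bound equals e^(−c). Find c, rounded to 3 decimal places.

43.842

c = 2nε²/(b − a)² = 2·2107·0.102² / 1² = 43.8425.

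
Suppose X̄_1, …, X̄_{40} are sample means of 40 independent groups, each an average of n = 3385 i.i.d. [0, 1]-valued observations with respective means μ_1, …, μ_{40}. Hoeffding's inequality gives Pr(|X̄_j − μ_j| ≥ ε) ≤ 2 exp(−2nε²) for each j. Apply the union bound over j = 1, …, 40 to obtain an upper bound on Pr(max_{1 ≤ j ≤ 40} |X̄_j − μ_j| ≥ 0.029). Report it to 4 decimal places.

Per-experiment Hoeffding bound: 2·exp(−2·3385·0.029²) = 2·exp(−5.69357) = 0.0067351.
Union bound over 40 events: 40·0.0067351 = 0.26940.

0.2694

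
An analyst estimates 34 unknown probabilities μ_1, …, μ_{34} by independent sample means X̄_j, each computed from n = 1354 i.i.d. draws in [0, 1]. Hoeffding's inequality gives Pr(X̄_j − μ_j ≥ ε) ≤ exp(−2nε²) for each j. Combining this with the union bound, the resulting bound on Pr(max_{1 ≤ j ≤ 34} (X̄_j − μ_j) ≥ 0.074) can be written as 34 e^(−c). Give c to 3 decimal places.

14.829

Union bound over the 34 events: Pr(max_{1 ≤ j ≤ 34} (X̄_j − μ_j) ≥ 0.074) ≤ 34·exp(−2nε²) = 34 exp(−2·1354·0.074²).
So c = 2·1354·0.074² = 14.8290.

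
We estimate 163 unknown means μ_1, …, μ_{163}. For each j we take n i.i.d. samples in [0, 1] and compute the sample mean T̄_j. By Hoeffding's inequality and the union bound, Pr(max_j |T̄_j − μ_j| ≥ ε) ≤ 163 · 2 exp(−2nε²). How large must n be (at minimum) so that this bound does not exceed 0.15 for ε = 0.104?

Need 2·163·exp(−2nε²) ≤ 0.15, i.e. exp(−2nε²) ≤ 0.15/326.
So 2nε² ≥ ln(326/0.15) = 7.684017.
Hence n ≥ 7.684017/(2·0.104²) = 355.215.
The smallest integer n is 356.

356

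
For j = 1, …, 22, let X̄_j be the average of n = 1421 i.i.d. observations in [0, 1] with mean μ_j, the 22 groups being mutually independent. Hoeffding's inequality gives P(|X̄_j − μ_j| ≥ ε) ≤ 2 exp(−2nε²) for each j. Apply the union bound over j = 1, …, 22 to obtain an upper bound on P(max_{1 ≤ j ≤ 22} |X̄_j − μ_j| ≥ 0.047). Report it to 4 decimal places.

Per-experiment Hoeffding bound: 2·exp(−2·1421·0.047²) = 2·exp(−6.27798) = 0.0037544.
Union bound over 22 events: 22·0.0037544 = 0.08260.

0.0826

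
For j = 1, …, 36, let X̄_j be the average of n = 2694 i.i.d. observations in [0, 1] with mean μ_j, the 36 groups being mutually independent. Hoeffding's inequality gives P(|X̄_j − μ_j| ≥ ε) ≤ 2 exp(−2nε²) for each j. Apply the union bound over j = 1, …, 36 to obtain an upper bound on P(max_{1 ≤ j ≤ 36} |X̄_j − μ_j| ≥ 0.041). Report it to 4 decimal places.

Per-experiment Hoeffding bound: 2·exp(−2·2694·0.041²) = 2·exp(−9.05723) = 0.00023309.
Union bound over 36 events: 36·0.00023309 = 0.00839.

0.0084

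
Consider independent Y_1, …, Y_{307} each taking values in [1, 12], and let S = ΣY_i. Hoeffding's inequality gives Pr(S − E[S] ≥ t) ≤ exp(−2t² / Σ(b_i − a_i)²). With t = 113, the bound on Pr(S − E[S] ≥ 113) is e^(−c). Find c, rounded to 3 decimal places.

0.687

Σ(b_i − a_i)² = 307·(11)² = 37147.
c = 2t²/37147 = 2·113²/37147 = 0.6875.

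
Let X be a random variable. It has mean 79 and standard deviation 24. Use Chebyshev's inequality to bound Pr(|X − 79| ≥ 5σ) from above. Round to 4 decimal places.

Chebyshev: Pr(|X − μ| ≥ t) ≤ Var(X)/t².
Var(X) = σ² = 24² = 576.
t = 5·24 = 120.
Bound = 576 / 14400 = 0.0400.

0.0400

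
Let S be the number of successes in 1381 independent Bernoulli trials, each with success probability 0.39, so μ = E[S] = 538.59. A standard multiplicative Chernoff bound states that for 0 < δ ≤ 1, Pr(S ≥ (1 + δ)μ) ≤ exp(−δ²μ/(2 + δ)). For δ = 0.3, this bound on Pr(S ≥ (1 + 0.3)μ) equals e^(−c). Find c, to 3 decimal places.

21.075

c = δ²μ/(2 + δ) = 0.3²·538.59/(2 + 0.3) = 21.0753.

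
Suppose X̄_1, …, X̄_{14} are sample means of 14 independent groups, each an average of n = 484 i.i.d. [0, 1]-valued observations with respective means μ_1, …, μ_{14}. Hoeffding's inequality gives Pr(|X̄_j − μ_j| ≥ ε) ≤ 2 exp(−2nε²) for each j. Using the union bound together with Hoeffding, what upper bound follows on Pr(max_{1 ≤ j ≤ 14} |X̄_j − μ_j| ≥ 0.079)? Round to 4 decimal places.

0.0666

Per-experiment Hoeffding bound: 2·exp(−2·484·0.079²) = 2·exp(−6.04129) = 0.004757.
Union bound over 14 events: 14·0.004757 = 0.06660.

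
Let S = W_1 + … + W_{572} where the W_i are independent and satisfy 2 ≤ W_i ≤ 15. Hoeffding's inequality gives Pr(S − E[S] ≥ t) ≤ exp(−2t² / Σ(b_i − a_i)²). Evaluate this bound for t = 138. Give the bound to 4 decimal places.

0.6743

Σ(b_i − a_i)² = 572·(13)² = 96668.
Exponent = 2·138²/96668 = 0.3940.
Bound = exp(−0.3940) = 0.67435.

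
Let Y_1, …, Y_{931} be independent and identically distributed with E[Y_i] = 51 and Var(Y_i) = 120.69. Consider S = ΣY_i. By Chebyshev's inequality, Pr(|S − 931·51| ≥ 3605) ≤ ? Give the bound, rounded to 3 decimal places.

0.009

Var(S) = n·Var(Y_i) = 931·120.69 = 112362.39.
Chebyshev: Pr(|S − 931·51| ≥ 3605) ≤ Var(S)/3605² = 112362.39/12996025 = 0.0086.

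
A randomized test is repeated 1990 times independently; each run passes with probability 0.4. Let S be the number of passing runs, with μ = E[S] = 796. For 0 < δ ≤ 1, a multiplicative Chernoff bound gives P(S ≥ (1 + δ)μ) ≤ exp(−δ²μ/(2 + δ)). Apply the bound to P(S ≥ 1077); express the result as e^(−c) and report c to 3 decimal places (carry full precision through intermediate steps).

Write 1077 = (1 + δ)μ, so δ = 1077/796 − 1 = 0.3530151…
Then the exponent is δ²μ/(2 + δ) = (1077 − μ)² / (μ·(2 + δ)) = 42.157501.

42.158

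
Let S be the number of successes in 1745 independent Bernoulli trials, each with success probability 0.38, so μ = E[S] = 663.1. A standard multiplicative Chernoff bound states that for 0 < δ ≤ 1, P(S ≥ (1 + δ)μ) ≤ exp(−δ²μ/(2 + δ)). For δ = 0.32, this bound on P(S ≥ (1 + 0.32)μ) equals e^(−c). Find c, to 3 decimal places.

29.268

c = δ²μ/(2 + δ) = 0.32²·663.1/(2 + 0.32) = 29.2679.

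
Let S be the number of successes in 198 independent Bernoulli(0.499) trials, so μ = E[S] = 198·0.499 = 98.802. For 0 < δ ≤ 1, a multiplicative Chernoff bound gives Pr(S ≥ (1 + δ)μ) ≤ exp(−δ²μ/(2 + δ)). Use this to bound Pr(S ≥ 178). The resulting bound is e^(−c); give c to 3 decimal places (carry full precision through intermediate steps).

Write 178 = (1 + δ)μ, so δ = 178/98.802 − 1 = 0.801583…
Then the exponent is δ²μ/(2 + δ) = (178 − μ)² / (μ·(2 + δ)) = 22.659963.

22.660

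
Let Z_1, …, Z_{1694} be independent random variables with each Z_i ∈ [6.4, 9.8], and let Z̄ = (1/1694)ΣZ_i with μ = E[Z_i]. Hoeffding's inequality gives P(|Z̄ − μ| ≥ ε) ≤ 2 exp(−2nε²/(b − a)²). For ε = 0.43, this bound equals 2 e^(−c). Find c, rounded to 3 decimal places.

54.190

c = 2nε²/(b − a)² = 2·1694·0.43² / 3.4² = 54.1904.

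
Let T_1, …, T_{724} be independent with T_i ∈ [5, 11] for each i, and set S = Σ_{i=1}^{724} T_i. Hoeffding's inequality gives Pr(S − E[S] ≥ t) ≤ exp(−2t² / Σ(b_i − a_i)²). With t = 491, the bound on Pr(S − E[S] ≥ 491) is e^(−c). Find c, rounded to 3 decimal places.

Σ(b_i − a_i)² = 724·(6)² = 26064.
c = 2t²/26064 = 2·491²/26064 = 18.4992.

18.499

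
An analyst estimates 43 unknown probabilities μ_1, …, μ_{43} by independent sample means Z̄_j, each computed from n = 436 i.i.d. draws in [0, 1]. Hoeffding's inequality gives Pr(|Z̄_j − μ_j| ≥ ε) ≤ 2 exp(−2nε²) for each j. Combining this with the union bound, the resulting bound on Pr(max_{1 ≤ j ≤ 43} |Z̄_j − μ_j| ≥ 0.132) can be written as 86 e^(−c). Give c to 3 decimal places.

15.194

Union bound over the 43 events: Pr(max_{1 ≤ j ≤ 43} |Z̄_j − μ_j| ≥ 0.132) ≤ 43·2·exp(−2nε²) = 86 exp(−2·436·0.132²).
So c = 2·436·0.132² = 15.1937.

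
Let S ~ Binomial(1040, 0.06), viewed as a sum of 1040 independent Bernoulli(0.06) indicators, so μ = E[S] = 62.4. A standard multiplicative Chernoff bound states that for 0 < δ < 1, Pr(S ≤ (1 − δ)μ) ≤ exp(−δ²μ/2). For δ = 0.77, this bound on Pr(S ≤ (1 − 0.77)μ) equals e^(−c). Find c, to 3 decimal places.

c = δ²μ/2 = 0.77²·62.4/2 = 18.4985.

18.498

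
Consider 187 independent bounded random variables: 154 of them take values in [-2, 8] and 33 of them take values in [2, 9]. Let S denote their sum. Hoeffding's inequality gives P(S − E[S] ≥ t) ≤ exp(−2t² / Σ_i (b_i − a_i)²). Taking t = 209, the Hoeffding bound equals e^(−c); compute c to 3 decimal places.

5.134

Σ(b_i − a_i)² = 154·10² + 33·7² = 17017.
c = 2t² / 17017 = 2·209² / 17017 = 5.1338.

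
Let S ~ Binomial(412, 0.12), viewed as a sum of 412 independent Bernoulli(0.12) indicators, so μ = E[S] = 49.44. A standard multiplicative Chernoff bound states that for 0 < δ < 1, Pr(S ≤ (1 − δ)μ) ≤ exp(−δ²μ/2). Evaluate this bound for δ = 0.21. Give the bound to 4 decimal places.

0.3362

Exponent = δ²μ/2 = 0.21²·49.44/2 = 1.0902.
Bound = exp(−1.0902) = 0.33617.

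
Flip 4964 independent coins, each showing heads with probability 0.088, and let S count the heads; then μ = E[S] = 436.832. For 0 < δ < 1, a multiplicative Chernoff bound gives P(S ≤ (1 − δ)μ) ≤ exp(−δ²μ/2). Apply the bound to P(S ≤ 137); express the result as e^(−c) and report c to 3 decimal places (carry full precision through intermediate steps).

102.899

Write 137 = (1 − δ)μ, so δ = 1 − 137/436.832 = 0.6863783…
Then the exponent is δ²μ/2 = (μ − 137)²/(2μ) = 102.899087.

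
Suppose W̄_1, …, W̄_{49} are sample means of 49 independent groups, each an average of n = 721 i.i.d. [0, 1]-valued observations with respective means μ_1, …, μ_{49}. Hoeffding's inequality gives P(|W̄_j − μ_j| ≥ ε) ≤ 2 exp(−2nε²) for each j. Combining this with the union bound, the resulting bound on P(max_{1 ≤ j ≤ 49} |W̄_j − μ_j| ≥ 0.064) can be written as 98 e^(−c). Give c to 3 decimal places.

Union bound over the 49 events: P(max_{1 ≤ j ≤ 49} |W̄_j − μ_j| ≥ 0.064) ≤ 49·2·exp(−2nε²) = 98 exp(−2·721·0.064²).
So c = 2·721·0.064² = 5.9064.

5.906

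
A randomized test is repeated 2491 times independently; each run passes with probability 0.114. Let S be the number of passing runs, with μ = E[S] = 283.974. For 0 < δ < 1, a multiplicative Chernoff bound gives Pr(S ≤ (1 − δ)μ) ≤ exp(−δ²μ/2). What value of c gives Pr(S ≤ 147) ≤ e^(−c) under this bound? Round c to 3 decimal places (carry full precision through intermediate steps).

Write 147 = (1 − δ)μ, so δ = 1 − 147/283.974 = 0.482347…
Then the exponent is δ²μ/2 = (μ − 147)²/(2μ) = 33.034497.

33.034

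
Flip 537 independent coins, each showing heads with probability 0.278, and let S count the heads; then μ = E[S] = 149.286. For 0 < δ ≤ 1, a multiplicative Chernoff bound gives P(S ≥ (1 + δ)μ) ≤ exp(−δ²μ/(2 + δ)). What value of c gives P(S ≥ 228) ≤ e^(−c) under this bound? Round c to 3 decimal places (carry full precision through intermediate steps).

Write 228 = (1 + δ)μ, so δ = 228/149.286 − 1 = 0.5272698…
Then the exponent is δ²μ/(2 + δ) = (228 − μ)² / (μ·(2 + δ)) = 16.422273.

16.422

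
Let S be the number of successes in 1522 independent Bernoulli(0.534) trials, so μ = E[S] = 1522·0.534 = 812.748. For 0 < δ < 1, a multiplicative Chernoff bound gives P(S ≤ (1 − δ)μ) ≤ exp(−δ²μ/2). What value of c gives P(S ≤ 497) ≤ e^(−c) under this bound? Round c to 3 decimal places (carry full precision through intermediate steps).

61.333

Write 497 = (1 − δ)μ, so δ = 1 − 497/812.748 = 0.3884943…
Then the exponent is δ²μ/2 = (μ − 497)²/(2μ) = 61.333156.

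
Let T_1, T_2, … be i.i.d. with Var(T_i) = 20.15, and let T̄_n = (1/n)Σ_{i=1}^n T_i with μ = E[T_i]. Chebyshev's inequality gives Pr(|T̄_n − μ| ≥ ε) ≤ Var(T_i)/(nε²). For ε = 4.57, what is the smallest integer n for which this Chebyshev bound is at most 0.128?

Require 20.15/(n·4.57²) ≤ 0.128, i.e. n ≥ 20.15/(0.128·4.57²) = 7.538.
The smallest integer n is 8.

8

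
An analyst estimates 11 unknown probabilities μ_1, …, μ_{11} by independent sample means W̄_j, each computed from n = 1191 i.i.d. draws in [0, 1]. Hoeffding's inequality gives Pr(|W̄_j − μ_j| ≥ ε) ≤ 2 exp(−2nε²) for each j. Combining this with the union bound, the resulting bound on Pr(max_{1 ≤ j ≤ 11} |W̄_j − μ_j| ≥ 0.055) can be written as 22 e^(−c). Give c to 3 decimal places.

Union bound over the 11 events: Pr(max_{1 ≤ j ≤ 11} |W̄_j − μ_j| ≥ 0.055) ≤ 11·2·exp(−2nε²) = 22 exp(−2·1191·0.055²).
So c = 2·1191·0.055² = 7.2055.

7.206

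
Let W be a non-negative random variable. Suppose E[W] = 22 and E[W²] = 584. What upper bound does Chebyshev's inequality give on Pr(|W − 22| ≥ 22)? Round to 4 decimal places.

0.2066

Var(W) = E[W²] − (E[W])² = 584 − 484 = 100.
Chebyshev's inequality: Pr(|W − μ| ≥ t) ≤ Var(W)/t² = 100/484 = 0.2066.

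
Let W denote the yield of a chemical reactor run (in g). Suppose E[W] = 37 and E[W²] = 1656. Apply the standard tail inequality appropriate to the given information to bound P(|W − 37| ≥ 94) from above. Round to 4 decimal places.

The first two moments determine the variance, so Chebyshev's inequality is the sharpest standard bound available.
Var(W) = E[W²] − (E[W])² = 1656 − 1369 = 287.
Chebyshev's inequality: P(|W − μ| ≥ t) ≤ Var(W)/t² = 287/8836 = 0.0325.

0.0325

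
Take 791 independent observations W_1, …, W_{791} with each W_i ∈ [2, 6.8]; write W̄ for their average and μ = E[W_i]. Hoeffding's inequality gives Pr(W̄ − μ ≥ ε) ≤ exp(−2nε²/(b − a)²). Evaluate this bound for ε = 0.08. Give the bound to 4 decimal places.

0.6444

Exponent: 2nε²/(b − a)² = 2·791·0.08² / 4.8² = 0.43944.
Bound = exp(−0.43944) = 0.64439.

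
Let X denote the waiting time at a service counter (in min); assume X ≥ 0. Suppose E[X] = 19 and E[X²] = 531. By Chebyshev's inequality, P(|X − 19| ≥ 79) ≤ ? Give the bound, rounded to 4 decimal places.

Var(X) = E[X²] − (E[X])² = 531 − 361 = 170.
Chebyshev's inequality: P(|X − μ| ≥ t) ≤ Var(X)/t² = 170/6241 = 0.0272.

0.0272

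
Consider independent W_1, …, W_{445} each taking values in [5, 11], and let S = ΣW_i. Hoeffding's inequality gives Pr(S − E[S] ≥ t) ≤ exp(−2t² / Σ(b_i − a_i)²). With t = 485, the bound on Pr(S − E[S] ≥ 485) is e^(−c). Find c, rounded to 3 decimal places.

Σ(b_i − a_i)² = 445·(6)² = 16020.
c = 2t²/16020 = 2·485²/16020 = 29.3664.

29.366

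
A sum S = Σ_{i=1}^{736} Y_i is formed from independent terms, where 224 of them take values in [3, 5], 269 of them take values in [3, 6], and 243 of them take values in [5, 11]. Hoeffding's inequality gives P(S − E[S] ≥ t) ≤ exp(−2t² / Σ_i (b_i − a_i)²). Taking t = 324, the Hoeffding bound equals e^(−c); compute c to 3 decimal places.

17.402

Σ(b_i − a_i)² = 224·2² + 269·3² + 243·6² = 12065.
c = 2t² / 12065 = 2·324² / 12065 = 17.4017.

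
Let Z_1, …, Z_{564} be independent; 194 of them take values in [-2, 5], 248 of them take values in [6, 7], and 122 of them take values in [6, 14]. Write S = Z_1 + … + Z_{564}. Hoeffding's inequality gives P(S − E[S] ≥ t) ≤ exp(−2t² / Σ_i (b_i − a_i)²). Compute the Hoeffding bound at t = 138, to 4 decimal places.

Σ(b_i − a_i)² = 194·7² + 248·1² + 122·8² = 17562.
Exponent = 2·138² / 17562 = 2.16877.
Bound = exp(−2.16877) = 0.11432.

0.1143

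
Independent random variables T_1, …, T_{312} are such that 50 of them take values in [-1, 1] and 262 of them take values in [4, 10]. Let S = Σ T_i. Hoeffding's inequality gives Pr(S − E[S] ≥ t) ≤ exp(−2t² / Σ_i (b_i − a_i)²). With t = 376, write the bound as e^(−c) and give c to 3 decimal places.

29.355

Σ(b_i − a_i)² = 50·2² + 262·6² = 9632.
c = 2t² / 9632 = 2·376² / 9632 = 29.3555.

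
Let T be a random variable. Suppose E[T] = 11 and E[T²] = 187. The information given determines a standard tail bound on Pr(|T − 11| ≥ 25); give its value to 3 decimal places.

0.106

The first two moments determine the variance, so Chebyshev's inequality is the sharpest standard bound available.
Var(T) = E[T²] − (E[T])² = 187 − 121 = 66.
Chebyshev's inequality: Pr(|T − μ| ≥ t) ≤ Var(T)/t² = 66/625 = 0.1056.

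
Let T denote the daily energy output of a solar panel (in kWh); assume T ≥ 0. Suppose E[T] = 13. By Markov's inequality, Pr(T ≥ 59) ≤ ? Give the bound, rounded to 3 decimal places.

Markov's inequality: for a non-negative random variable, Pr(T ≥ a) ≤ E[T]/a.
Here E[T] = 13 and a = 59, so the bound is 13/59 = 0.2203.

0.220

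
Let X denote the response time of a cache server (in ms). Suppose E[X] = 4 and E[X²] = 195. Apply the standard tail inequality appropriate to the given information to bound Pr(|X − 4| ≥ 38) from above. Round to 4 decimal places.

The first two moments determine the variance, so Chebyshev's inequality is the sharpest standard bound available.
Var(X) = E[X²] − (E[X])² = 195 − 16 = 179.
Chebyshev's inequality: Pr(|X − μ| ≥ t) ≤ Var(X)/t² = 179/1444 = 0.1240.

0.1240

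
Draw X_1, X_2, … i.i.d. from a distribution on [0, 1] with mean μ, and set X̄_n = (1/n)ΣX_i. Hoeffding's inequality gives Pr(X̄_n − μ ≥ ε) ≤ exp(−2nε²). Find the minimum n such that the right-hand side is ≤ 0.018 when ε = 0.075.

358

Require exp(−2nε²) ≤ 0.018, i.e. 2nε² ≥ ln(1/0.018) = 4.017384.
So n ≥ 4.017384 / (2·0.075²) = 357.101.
The smallest integer n is 358.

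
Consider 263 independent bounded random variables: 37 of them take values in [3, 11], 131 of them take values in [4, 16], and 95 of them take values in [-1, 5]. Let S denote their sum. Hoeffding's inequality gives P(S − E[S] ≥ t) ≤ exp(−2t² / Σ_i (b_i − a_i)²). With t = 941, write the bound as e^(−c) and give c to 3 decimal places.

Σ(b_i − a_i)² = 37·8² + 131·12² + 95·6² = 24652.
c = 2t² / 24652 = 2·941² / 24652 = 71.8385.

71.838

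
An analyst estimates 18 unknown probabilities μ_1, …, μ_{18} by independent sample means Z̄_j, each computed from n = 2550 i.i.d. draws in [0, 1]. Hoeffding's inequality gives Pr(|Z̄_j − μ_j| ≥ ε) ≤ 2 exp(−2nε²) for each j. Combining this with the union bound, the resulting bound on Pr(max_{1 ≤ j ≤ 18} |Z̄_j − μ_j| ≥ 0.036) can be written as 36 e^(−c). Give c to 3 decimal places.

Union bound over the 18 events: Pr(max_{1 ≤ j ≤ 18} |Z̄_j − μ_j| ≥ 0.036) ≤ 18·2·exp(−2nε²) = 36 exp(−2·2550·0.036²).
So c = 2·2550·0.036² = 6.6096.

6.610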